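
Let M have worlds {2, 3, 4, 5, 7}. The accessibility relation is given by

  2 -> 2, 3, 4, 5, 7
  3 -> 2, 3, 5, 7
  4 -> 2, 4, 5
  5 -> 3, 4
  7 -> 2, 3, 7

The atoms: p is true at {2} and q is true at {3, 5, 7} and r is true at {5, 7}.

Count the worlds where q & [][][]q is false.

5

2: q is F, [][][]q is F. ✗
3: q is T, [][][]q is F. ✗
4: q is F, [][][]q is F. ✗
5: q is T, [][][]q is F. ✗
7: q is T, [][][]q is F. ✗
Satisfying worlds: ∅.
So q & [][][]q fails at the other 5 worlds.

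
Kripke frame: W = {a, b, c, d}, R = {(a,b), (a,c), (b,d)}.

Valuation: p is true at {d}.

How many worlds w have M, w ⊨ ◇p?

1

a: successors {b, c}; p there: b:F, c:F. ✗
b: successors {d}; p there: d:T. ✓
c: no successors, so ◇p fails. ✗
d: no successors, so ◇p fails. ✗
Satisfying worlds: {b}.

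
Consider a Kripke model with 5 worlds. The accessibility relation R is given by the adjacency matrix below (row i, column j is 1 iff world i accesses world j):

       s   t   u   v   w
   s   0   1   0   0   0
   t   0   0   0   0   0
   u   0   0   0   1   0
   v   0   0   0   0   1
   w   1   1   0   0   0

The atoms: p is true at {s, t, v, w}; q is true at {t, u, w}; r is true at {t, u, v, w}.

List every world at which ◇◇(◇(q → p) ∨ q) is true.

s: successors {t}; ◇(◇(q → p) ∨ q) there: t:F. ✗
t: no successors, so ◇◇(◇(q → p) ∨ q) fails. ✗
u: successors {v}; ◇(◇(q → p) ∨ q) there: v:T. ✓
v: successors {w}; ◇(◇(q → p) ∨ q) there: w:T. ✓
w: successors {s, t}; ◇(◇(q → p) ∨ q) there: s:T, t:F. ✓

{u, v, w}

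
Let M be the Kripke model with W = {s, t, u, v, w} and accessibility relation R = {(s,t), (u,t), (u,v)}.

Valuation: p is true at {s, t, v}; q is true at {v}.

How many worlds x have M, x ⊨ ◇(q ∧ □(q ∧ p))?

1

s: successors {t}; q ∧ □(q ∧ p) there: t:F. ✗
t: no successors, so ◇(q ∧ □(q ∧ p)) fails. ✗
u: successors {t, v}; q ∧ □(q ∧ p) there: t:F, v:T. ✓
v: no successors, so ◇(q ∧ □(q ∧ p)) fails. ✗
w: no successors, so ◇(q ∧ □(q ∧ p)) fails. ✗
Satisfying worlds: {u}.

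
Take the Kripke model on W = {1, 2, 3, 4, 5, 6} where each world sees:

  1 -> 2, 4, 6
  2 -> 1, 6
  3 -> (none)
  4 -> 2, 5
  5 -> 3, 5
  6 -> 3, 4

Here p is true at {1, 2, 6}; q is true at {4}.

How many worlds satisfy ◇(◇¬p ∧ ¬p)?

4

1: successors {2, 4, 6}; ◇¬p ∧ ¬p there: 2:F, 4:T, 6:F. ✓
2: successors {1, 6}; ◇¬p ∧ ¬p there: 1:F, 6:F. ✗
3: no successors, so ◇(◇¬p ∧ ¬p) fails. ✗
4: successors {2, 5}; ◇¬p ∧ ¬p there: 2:F, 5:T. ✓
5: successors {3, 5}; ◇¬p ∧ ¬p there: 3:F, 5:T. ✓
6: successors {3, 4}; ◇¬p ∧ ¬p there: 3:F, 4:T. ✓
Satisfying worlds: {1, 4, 5, 6}.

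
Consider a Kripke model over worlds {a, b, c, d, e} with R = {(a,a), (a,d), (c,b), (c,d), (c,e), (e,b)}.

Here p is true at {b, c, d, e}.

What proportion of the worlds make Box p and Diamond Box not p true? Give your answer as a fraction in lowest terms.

a: Box p is F, Diamond Box not p is T. ✗
b: Box p is T, Diamond Box not p is F. ✗
c: Box p is T, Diamond Box not p is T. ✓
d: Box p is T, Diamond Box not p is F. ✗
e: Box p is T, Diamond Box not p is T. ✓
That's 2 of 5 worlds, so 2/5.

2/5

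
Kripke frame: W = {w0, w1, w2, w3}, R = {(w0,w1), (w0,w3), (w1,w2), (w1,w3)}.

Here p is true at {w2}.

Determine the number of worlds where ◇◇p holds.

1

w0: successors {w1, w3}; ◇p there: w1:T, w3:F. ✓
w1: successors {w2, w3}; ◇p there: w2:F, w3:F. ✗
w2: no successors, so ◇◇p fails. ✗
w3: no successors, so ◇◇p fails. ✗
Satisfying worlds: {w0}.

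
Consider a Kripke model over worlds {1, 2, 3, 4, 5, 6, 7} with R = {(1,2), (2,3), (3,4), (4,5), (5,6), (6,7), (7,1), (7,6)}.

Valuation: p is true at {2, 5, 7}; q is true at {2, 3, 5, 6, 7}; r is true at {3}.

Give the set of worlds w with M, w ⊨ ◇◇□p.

1: successors {2}; ◇□p there: 2:F. ✗
2: successors {3}; ◇□p there: 3:T. ✓
3: successors {4}; ◇□p there: 4:F. ✗
4: successors {5}; ◇□p there: 5:T. ✓
5: successors {6}; ◇□p there: 6:F. ✗
6: successors {7}; ◇□p there: 7:T. ✓
7: successors {1, 6}; ◇□p there: 1:F, 6:F. ✗

{2, 4, 6}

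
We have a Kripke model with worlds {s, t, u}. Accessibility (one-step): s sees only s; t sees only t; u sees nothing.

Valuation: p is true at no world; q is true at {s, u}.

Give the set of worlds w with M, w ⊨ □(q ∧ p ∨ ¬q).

s: successors {s}; q ∧ p ∨ ¬q there: s:F. ✗
t: successors {t}; q ∧ p ∨ ¬q there: t:T. ✓
u: no successors, so □(q ∧ p ∨ ¬q) holds vacuously. ✓

{t, u}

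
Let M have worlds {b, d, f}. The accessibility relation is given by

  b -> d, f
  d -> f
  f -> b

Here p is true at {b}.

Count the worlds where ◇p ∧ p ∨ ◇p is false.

2

b: ◇p ∧ p is F, ◇p is F. ✗
d: ◇p ∧ p is F, ◇p is F. ✗
f: ◇p ∧ p is F, ◇p is T. ✓
Satisfying worlds: {f}.
So ◇p ∧ p ∨ ◇p fails at the other 2 worlds.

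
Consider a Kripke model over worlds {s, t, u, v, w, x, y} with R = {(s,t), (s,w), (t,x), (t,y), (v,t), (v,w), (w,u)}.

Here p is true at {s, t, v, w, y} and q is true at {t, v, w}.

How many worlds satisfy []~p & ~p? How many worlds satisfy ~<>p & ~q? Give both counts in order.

2 and 3

For []~p & ~p:
s: []~p is F, ~p is F. ✗
t: []~p is F, ~p is F. ✗
u: []~p is T, ~p is T. ✓
v: []~p is F, ~p is F. ✗
w: []~p is T, ~p is F. ✗
x: []~p is T, ~p is T. ✓
y: []~p is T, ~p is F. ✗
— 2 worlds.
For ~<>p & ~q:
s: ~<>p is F, ~q is T. ✗
t: ~<>p is F, ~q is F. ✗
u: ~<>p is T, ~q is T. ✓
v: ~<>p is F, ~q is F. ✗
w: ~<>p is T, ~q is F. ✗
x: ~<>p is T, ~q is T. ✓
y: ~<>p is T, ~q is T. ✓
— 3 worlds.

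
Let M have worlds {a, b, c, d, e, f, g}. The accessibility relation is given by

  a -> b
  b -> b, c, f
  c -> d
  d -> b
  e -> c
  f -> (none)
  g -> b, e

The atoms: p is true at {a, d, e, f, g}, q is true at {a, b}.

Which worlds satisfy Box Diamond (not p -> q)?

a: successors {b}; Diamond (not p -> q) there: b:T. ✓
b: successors {b, c, f}; Diamond (not p -> q) there: b:T, c:T, f:F. ✗
c: successors {d}; Diamond (not p -> q) there: d:T. ✓
d: successors {b}; Diamond (not p -> q) there: b:T. ✓
e: successors {c}; Diamond (not p -> q) there: c:T. ✓
f: no successors, so Box Diamond (not p -> q) holds vacuously. ✓
g: successors {b, e}; Diamond (not p -> q) there: b:T, e:F. ✗

{a, c, d, e, f}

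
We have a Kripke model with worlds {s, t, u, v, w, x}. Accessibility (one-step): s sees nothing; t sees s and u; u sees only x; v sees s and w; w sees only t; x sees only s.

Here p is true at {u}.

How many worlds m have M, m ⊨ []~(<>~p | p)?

s: no successors, so []~(<>~p | p) holds vacuously. ✓
t: successors {s, u}; ~(<>~p | p) there: s:T, u:F. ✗
u: successors {x}; ~(<>~p | p) there: x:F. ✗
v: successors {s, w}; ~(<>~p | p) there: s:T, w:F. ✗
w: successors {t}; ~(<>~p | p) there: t:F. ✗
x: successors {s}; ~(<>~p | p) there: s:T. ✓
Satisfying worlds: {s, x}.

2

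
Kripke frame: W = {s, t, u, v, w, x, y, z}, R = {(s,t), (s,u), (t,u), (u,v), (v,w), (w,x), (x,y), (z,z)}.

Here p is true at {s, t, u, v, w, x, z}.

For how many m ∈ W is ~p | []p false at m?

1

s: ~p is F, []p is T. ✓
t: ~p is F, []p is T. ✓
u: ~p is F, []p is T. ✓
v: ~p is F, []p is T. ✓
w: ~p is F, []p is T. ✓
x: ~p is F, []p is F. ✗
y: ~p is T, []p is T. ✓
z: ~p is F, []p is T. ✓
Satisfying worlds: {s, t, u, v, w, y, z}.
So ~p | []p fails at the other 1 world.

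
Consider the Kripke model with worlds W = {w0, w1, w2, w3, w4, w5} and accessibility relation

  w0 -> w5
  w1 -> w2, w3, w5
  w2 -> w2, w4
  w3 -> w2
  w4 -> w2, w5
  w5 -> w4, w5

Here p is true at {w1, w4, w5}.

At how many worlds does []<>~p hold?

w0: successors {w5}; <>~p there: w5:F. ✗
w1: successors {w2, w3, w5}; <>~p there: w2:T, w3:T, w5:F. ✗
w2: successors {w2, w4}; <>~p there: w2:T, w4:T. ✓
w3: successors {w2}; <>~p there: w2:T. ✓
w4: successors {w2, w5}; <>~p there: w2:T, w5:F. ✗
w5: successors {w4, w5}; <>~p there: w4:T, w5:F. ✗
Satisfying worlds: {w2, w3}.

2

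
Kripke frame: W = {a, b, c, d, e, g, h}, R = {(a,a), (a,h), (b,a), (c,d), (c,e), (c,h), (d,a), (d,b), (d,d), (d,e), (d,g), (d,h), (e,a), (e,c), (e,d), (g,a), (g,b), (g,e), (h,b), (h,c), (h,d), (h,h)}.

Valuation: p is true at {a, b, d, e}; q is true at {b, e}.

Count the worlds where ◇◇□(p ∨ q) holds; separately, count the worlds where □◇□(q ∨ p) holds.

5 and 0

For ◇◇□(p ∨ q):
a: successors {a, h}; ◇□(p ∨ q) there: a:F, h:T. ✓
b: successors {a}; ◇□(p ∨ q) there: a:F. ✗
c: successors {d, e, h}; ◇□(p ∨ q) there: d:T, e:F, h:T. ✓
d: successors {a, b, d, e, g, h}; ◇□(p ∨ q) there: a:F, b:F, d:T, e:F, g:T, h:T. ✓
e: successors {a, c, d}; ◇□(p ∨ q) there: a:F, c:F, d:T. ✓
g: successors {a, b, e}; ◇□(p ∨ q) there: a:F, b:F, e:F. ✗
h: successors {b, c, d, h}; ◇□(p ∨ q) there: b:F, c:F, d:T, h:T. ✓
— 5 worlds.
For □◇□(q ∨ p):
a: successors {a, h}; ◇□(q ∨ p) there: a:F, h:T. ✗
b: successors {a}; ◇□(q ∨ p) there: a:F. ✗
c: successors {d, e, h}; ◇□(q ∨ p) there: d:T, e:F, h:T. ✗
d: successors {a, b, d, e, g, h}; ◇□(q ∨ p) there: a:F, b:F, d:T, e:F, g:T, h:T. ✗
e: successors {a, c, d}; ◇□(q ∨ p) there: a:F, c:F, d:T. ✗
g: successors {a, b, e}; ◇□(q ∨ p) there: a:F, b:F, e:F. ✗
h: successors {b, c, d, h}; ◇□(q ∨ p) there: b:F, c:F, d:T, h:T. ✗
— 0 worlds.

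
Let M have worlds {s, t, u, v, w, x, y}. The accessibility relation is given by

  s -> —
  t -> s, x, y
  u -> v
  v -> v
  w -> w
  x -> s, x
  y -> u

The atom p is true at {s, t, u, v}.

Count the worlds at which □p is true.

s: no successors, so □p holds vacuously. ✓
t: successors {s, x, y}; p there: s:T, x:F, y:F. ✗
u: successors {v}; p there: v:T. ✓
v: successors {v}; p there: v:T. ✓
w: successors {w}; p there: w:F. ✗
x: successors {s, x}; p there: s:T, x:F. ✗
y: successors {u}; p there: u:T. ✓
Satisfying worlds: {s, u, v, y}.

4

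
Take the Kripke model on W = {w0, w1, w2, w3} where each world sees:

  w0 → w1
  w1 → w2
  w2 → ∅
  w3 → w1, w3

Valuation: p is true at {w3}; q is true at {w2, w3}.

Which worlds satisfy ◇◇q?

{w0, w3}

w0: successors {w1}; ◇q there: w1:T. ✓
w1: successors {w2}; ◇q there: w2:F. ✗
w2: no successors, so ◇◇q fails. ✗
w3: successors {w1, w3}; ◇q there: w1:T, w3:T. ✓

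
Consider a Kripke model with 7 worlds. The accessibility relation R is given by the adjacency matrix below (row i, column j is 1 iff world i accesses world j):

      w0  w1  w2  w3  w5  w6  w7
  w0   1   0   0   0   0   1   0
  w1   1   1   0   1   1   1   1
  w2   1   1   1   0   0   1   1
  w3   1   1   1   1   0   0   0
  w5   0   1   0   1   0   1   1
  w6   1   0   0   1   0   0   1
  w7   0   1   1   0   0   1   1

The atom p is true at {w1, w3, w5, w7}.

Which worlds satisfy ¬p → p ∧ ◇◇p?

{w1, w3, w5, w7}

w0: ¬p is T, p ∧ ◇◇p is F. ✗
w1: ¬p is F, p ∧ ◇◇p is T. ✓
w2: ¬p is T, p ∧ ◇◇p is F. ✗
w3: ¬p is F, p ∧ ◇◇p is T. ✓
w5: ¬p is F, p ∧ ◇◇p is T. ✓
w6: ¬p is T, p ∧ ◇◇p is F. ✗
w7: ¬p is F, p ∧ ◇◇p is T. ✓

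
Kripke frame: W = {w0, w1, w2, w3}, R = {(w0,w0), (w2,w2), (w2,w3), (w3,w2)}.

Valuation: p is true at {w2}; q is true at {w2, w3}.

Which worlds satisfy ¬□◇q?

{w0}

w0: □◇q is F. ✓
w1: □◇q is T. ✗
w2: □◇q is T. ✗
w3: □◇q is T. ✗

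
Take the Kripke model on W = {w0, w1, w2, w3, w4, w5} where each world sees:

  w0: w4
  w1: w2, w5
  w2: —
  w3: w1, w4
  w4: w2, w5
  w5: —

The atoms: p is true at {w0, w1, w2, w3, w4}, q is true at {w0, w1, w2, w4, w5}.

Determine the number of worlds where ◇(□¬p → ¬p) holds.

w0: successors {w4}; □¬p → ¬p there: w4:T. ✓
w1: successors {w2, w5}; □¬p → ¬p there: w2:F, w5:T. ✓
w2: no successors, so ◇(□¬p → ¬p) fails. ✗
w3: successors {w1, w4}; □¬p → ¬p there: w1:T, w4:T. ✓
w4: successors {w2, w5}; □¬p → ¬p there: w2:F, w5:T. ✓
w5: no successors, so ◇(□¬p → ¬p) fails. ✗
Satisfying worlds: {w0, w1, w3, w4}.

4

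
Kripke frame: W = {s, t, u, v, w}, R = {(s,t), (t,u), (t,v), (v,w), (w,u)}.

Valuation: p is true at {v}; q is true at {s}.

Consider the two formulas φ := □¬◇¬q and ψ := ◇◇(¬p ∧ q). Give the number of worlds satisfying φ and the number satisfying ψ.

For □¬◇¬q:
s: successors {t}; ¬◇¬q there: t:F. ✗
t: successors {u, v}; ¬◇¬q there: u:T, v:F. ✗
u: no successors, so □¬◇¬q holds vacuously. ✓
v: successors {w}; ¬◇¬q there: w:F. ✗
w: successors {u}; ¬◇¬q there: u:T. ✓
— 2 worlds.
For ◇◇(¬p ∧ q):
s: successors {t}; ◇(¬p ∧ q) there: t:F. ✗
t: successors {u, v}; ◇(¬p ∧ q) there: u:F, v:F. ✗
u: no successors, so ◇◇(¬p ∧ q) fails. ✗
v: successors {w}; ◇(¬p ∧ q) there: w:F. ✗
w: successors {u}; ◇(¬p ∧ q) there: u:F. ✗
— 0 worlds.

2 and 0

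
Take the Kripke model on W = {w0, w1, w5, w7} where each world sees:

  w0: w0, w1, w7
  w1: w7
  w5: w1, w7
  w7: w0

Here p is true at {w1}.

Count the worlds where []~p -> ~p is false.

1

w0: []~p is F, ~p is T. ✓
w1: []~p is T, ~p is F. ✗
w5: []~p is F, ~p is T. ✓
w7: []~p is T, ~p is T. ✓
Satisfying worlds: {w0, w5, w7}.
So []~p -> ~p fails at the other 1 world.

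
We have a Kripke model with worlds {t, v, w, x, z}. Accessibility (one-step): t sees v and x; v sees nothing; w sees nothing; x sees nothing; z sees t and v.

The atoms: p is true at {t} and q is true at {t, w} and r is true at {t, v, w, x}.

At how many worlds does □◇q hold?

3

t: successors {v, x}; ◇q there: v:F, x:F. ✗
v: no successors, so □◇q holds vacuously. ✓
w: no successors, so □◇q holds vacuously. ✓
x: no successors, so □◇q holds vacuously. ✓
z: successors {t, v}; ◇q there: t:F, v:F. ✗
Satisfying worlds: {v, w, x}.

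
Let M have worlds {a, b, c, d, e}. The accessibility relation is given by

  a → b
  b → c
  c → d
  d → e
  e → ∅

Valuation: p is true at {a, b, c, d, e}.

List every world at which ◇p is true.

{a, b, c, d}

a: successors {b}; p there: b:T. ✓
b: successors {c}; p there: c:T. ✓
c: successors {d}; p there: d:T. ✓
d: successors {e}; p there: e:T. ✓
e: no successors, so ◇p fails. ✗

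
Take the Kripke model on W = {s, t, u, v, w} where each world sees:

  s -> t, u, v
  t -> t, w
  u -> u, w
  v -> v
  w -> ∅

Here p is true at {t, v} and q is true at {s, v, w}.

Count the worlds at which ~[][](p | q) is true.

2

s: [][](p | q) is F. ✓
t: [][](p | q) is T. ✗
u: [][](p | q) is F. ✓
v: [][](p | q) is T. ✗
w: [][](p | q) is T. ✗
Satisfying worlds: {s, u}.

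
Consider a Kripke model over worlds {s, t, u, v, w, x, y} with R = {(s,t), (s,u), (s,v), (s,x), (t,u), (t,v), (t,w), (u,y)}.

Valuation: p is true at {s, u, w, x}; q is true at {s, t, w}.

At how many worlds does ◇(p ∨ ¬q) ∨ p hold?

5

s: ◇(p ∨ ¬q) is T, p is T. ✓
t: ◇(p ∨ ¬q) is T, p is F. ✓
u: ◇(p ∨ ¬q) is T, p is T. ✓
v: ◇(p ∨ ¬q) is F, p is F. ✗
w: ◇(p ∨ ¬q) is F, p is T. ✓
x: ◇(p ∨ ¬q) is F, p is T. ✓
y: ◇(p ∨ ¬q) is F, p is F. ✗
Satisfying worlds: {s, t, u, w, x}.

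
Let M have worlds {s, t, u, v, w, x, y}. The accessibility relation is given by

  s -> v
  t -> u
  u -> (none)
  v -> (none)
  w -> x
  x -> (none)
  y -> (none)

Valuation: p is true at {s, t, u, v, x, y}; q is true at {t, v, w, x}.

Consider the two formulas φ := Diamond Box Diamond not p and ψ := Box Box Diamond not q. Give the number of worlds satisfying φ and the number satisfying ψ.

For Diamond Box Diamond not p:
s: successors {v}; Box Diamond not p there: v:T. ✓
t: successors {u}; Box Diamond not p there: u:T. ✓
u: no successors, so Diamond Box Diamond not p fails. ✗
v: no successors, so Diamond Box Diamond not p fails. ✗
w: successors {x}; Box Diamond not p there: x:T. ✓
x: no successors, so Diamond Box Diamond not p fails. ✗
y: no successors, so Diamond Box Diamond not p fails. ✗
— 3 worlds.
For Box Box Diamond not q:
s: successors {v}; Box Diamond not q there: v:T. ✓
t: successors {u}; Box Diamond not q there: u:T. ✓
u: no successors, so Box Box Diamond not q holds vacuously. ✓
v: no successors, so Box Box Diamond not q holds vacuously. ✓
w: successors {x}; Box Diamond not q there: x:T. ✓
x: no successors, so Box Box Diamond not q holds vacuously. ✓
y: no successors, so Box Box Diamond not q holds vacuously. ✓
— 7 worlds.

3 and 7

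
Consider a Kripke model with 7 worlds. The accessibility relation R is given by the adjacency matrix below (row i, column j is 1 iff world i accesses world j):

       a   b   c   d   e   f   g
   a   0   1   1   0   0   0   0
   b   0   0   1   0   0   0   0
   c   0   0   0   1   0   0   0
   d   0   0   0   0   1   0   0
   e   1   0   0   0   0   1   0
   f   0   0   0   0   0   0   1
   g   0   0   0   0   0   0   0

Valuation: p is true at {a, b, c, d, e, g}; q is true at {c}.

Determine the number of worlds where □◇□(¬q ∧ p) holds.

a: successors {b, c}; ◇□(¬q ∧ p) there: b:T, c:T. ✓
b: successors {c}; ◇□(¬q ∧ p) there: c:T. ✓
c: successors {d}; ◇□(¬q ∧ p) there: d:F. ✗
d: successors {e}; ◇□(¬q ∧ p) there: e:T. ✓
e: successors {a, f}; ◇□(¬q ∧ p) there: a:T, f:T. ✓
f: successors {g}; ◇□(¬q ∧ p) there: g:F. ✗
g: no successors, so □◇□(¬q ∧ p) holds vacuously. ✓
Satisfying worlds: {a, b, d, e, g}.

5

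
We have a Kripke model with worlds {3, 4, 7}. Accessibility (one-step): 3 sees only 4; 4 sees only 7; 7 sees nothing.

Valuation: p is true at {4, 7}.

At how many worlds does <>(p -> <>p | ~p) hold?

1

3: successors {4}; p -> <>p | ~p there: 4:T. ✓
4: successors {7}; p -> <>p | ~p there: 7:F. ✗
7: no successors, so <>(p -> <>p | ~p) fails. ✗
Satisfying worlds: {3}.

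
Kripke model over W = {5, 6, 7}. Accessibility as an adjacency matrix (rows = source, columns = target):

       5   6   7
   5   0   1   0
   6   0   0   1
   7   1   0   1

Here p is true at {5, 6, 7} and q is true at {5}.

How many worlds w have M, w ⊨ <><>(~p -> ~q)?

3

5: successors {6}; <>(~p -> ~q) there: 6:T. ✓
6: successors {7}; <>(~p -> ~q) there: 7:T. ✓
7: successors {5, 7}; <>(~p -> ~q) there: 5:T, 7:T. ✓
Satisfying worlds: {5, 6, 7}.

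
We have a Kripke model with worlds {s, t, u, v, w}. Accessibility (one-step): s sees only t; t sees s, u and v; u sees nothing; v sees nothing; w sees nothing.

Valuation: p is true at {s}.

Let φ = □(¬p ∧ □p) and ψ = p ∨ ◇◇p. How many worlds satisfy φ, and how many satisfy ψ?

For □(¬p ∧ □p):
s: successors {t}; ¬p ∧ □p there: t:F. ✗
t: successors {s, u, v}; ¬p ∧ □p there: s:F, u:T, v:T. ✗
u: no successors, so □(¬p ∧ □p) holds vacuously. ✓
v: no successors, so □(¬p ∧ □p) holds vacuously. ✓
w: no successors, so □(¬p ∧ □p) holds vacuously. ✓
— 3 worlds.
For p ∨ ◇◇p:
s: p is T, ◇◇p is T. ✓
t: p is F, ◇◇p is F. ✗
u: p is F, ◇◇p is F. ✗
v: p is F, ◇◇p is F. ✗
w: p is F, ◇◇p is F. ✗
— 1 world.

3 and 1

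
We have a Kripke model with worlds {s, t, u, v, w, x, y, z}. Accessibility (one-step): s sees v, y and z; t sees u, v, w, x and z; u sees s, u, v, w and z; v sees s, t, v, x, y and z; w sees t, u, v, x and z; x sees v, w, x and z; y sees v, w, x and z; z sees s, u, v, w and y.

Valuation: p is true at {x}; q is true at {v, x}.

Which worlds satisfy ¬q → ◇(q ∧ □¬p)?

{v, x}

s: ¬q is T, ◇(q ∧ □¬p) is F. ✗
t: ¬q is T, ◇(q ∧ □¬p) is F. ✗
u: ¬q is T, ◇(q ∧ □¬p) is F. ✗
v: ¬q is F, ◇(q ∧ □¬p) is F. ✓
w: ¬q is T, ◇(q ∧ □¬p) is F. ✗
x: ¬q is F, ◇(q ∧ □¬p) is F. ✓
y: ¬q is T, ◇(q ∧ □¬p) is F. ✗
z: ¬q is T, ◇(q ∧ □¬p) is F. ✗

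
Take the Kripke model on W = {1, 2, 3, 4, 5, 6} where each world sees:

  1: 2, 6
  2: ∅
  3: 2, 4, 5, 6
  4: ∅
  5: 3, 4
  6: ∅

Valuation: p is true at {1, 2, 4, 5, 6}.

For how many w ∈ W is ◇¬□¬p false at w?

4

1: successors {2, 6}; ¬□¬p there: 2:F, 6:F. ✗
2: no successors, so ◇¬□¬p fails. ✗
3: successors {2, 4, 5, 6}; ¬□¬p there: 2:F, 4:F, 5:T, 6:F. ✓
4: no successors, so ◇¬□¬p fails. ✗
5: successors {3, 4}; ¬□¬p there: 3:T, 4:F. ✓
6: no successors, so ◇¬□¬p fails. ✗
Satisfying worlds: {3, 5}.
So ◇¬□¬p fails at the other 4 worlds.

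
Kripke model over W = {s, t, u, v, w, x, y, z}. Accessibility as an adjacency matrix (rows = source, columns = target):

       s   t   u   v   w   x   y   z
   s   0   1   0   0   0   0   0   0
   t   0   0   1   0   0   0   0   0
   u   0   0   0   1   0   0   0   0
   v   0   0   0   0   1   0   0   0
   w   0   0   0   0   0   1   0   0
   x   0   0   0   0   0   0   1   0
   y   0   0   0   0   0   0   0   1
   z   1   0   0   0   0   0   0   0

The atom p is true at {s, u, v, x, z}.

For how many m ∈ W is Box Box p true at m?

s: successors {t}; Box p there: t:T. ✓
t: successors {u}; Box p there: u:T. ✓
u: successors {v}; Box p there: v:F. ✗
v: successors {w}; Box p there: w:T. ✓
w: successors {x}; Box p there: x:F. ✗
x: successors {y}; Box p there: y:T. ✓
y: successors {z}; Box p there: z:T. ✓
z: successors {s}; Box p there: s:F. ✗
Satisfying worlds: {s, t, v, x, y}.

5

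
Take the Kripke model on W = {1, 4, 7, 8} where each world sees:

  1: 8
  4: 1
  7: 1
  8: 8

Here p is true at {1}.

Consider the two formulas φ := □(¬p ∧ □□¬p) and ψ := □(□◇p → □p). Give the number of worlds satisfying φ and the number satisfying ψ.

2 and 4

For □(¬p ∧ □□¬p):
1: successors {8}; ¬p ∧ □□¬p there: 8:T. ✓
4: successors {1}; ¬p ∧ □□¬p there: 1:F. ✗
7: successors {1}; ¬p ∧ □□¬p there: 1:F. ✗
8: successors {8}; ¬p ∧ □□¬p there: 8:T. ✓
— 2 worlds.
For □(□◇p → □p):
1: successors {8}; □◇p → □p there: 8:T. ✓
4: successors {1}; □◇p → □p there: 1:T. ✓
7: successors {1}; □◇p → □p there: 1:T. ✓
8: successors {8}; □◇p → □p there: 8:T. ✓
— 4 worlds.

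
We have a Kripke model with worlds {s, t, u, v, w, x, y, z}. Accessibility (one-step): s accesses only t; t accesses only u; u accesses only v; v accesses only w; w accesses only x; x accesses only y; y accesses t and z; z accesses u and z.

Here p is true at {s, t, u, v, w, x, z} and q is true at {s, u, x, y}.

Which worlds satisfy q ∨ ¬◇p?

s: q is T, ¬◇p is F. ✓
t: q is F, ¬◇p is F. ✗
u: q is T, ¬◇p is F. ✓
v: q is F, ¬◇p is F. ✗
w: q is F, ¬◇p is F. ✗
x: q is T, ¬◇p is T. ✓
y: q is T, ¬◇p is F. ✓
z: q is F, ¬◇p is F. ✗

{s, u, x, y}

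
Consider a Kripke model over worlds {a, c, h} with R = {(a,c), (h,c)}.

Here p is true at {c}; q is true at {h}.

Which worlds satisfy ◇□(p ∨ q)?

a: successors {c}; □(p ∨ q) there: c:T. ✓
c: no successors, so ◇□(p ∨ q) fails. ✗
h: successors {c}; □(p ∨ q) there: c:T. ✓

{a, h}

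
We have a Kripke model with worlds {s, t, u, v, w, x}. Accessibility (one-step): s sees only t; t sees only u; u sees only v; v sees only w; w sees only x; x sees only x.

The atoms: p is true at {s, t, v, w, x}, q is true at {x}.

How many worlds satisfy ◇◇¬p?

1

s: successors {t}; ◇¬p there: t:T. ✓
t: successors {u}; ◇¬p there: u:F. ✗
u: successors {v}; ◇¬p there: v:F. ✗
v: successors {w}; ◇¬p there: w:F. ✗
w: successors {x}; ◇¬p there: x:F. ✗
x: successors {x}; ◇¬p there: x:F. ✗
Satisfying worlds: {s}.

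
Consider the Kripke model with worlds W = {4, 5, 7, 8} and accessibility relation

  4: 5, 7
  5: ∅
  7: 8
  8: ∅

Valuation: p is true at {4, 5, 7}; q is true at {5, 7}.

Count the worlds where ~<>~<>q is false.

2

4: <>~<>q is T. ✗
5: <>~<>q is F. ✓
7: <>~<>q is T. ✗
8: <>~<>q is F. ✓
Satisfying worlds: {5, 8}.
So ~<>~<>q fails at the other 2 worlds.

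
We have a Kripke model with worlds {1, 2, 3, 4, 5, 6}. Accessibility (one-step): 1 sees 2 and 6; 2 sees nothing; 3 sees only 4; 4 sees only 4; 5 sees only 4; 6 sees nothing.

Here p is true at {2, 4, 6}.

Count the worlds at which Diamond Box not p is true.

1

1: successors {2, 6}; Box not p there: 2:T, 6:T. ✓
2: no successors, so Diamond Box not p fails. ✗
3: successors {4}; Box not p there: 4:F. ✗
4: successors {4}; Box not p there: 4:F. ✗
5: successors {4}; Box not p there: 4:F. ✗
6: no successors, so Diamond Box not p fails. ✗
Satisfying worlds: {1}.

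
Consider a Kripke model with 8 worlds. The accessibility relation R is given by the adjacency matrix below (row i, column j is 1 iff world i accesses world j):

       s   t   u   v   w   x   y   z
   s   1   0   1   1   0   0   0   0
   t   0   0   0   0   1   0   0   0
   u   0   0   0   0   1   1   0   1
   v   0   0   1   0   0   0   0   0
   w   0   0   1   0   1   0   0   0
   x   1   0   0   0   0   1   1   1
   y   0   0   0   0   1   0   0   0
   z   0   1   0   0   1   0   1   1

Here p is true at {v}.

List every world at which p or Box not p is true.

{t, u, v, w, x, y, z}

s: p is F, Box not p is F. ✗
t: p is F, Box not p is T. ✓
u: p is F, Box not p is T. ✓
v: p is T, Box not p is T. ✓
w: p is F, Box not p is T. ✓
x: p is F, Box not p is T. ✓
y: p is F, Box not p is T. ✓
z: p is F, Box not p is T. ✓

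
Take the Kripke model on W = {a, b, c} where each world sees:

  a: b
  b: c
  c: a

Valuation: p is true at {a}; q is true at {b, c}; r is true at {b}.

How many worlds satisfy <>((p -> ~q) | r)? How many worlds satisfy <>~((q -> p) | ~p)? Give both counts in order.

For <>((p -> ~q) | r):
a: successors {b}; (p -> ~q) | r there: b:T. ✓
b: successors {c}; (p -> ~q) | r there: c:T. ✓
c: successors {a}; (p -> ~q) | r there: a:T. ✓
— 3 worlds.
For <>~((q -> p) | ~p):
a: successors {b}; ~((q -> p) | ~p) there: b:F. ✗
b: successors {c}; ~((q -> p) | ~p) there: c:F. ✗
c: successors {a}; ~((q -> p) | ~p) there: a:F. ✗
— 0 worlds.

3 and 0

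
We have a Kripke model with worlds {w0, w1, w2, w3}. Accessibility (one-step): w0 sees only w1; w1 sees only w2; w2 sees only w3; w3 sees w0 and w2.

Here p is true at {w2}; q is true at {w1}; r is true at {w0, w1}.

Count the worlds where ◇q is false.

w0: successors {w1}; q there: w1:T. ✓
w1: successors {w2}; q there: w2:F. ✗
w2: successors {w3}; q there: w3:F. ✗
w3: successors {w0, w2}; q there: w0:F, w2:F. ✗
Satisfying worlds: {w0}.
So ◇q fails at the other 3 worlds.

3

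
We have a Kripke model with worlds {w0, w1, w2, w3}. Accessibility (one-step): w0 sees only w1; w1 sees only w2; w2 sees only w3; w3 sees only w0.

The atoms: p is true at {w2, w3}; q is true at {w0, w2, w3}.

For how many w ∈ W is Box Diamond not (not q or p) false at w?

w0: successors {w1}; Diamond not (not q or p) there: w1:F. ✗
w1: successors {w2}; Diamond not (not q or p) there: w2:F. ✗
w2: successors {w3}; Diamond not (not q or p) there: w3:T. ✓
w3: successors {w0}; Diamond not (not q or p) there: w0:F. ✗
Satisfying worlds: {w2}.
So Box Diamond not (not q or p) fails at the other 3 worlds.

3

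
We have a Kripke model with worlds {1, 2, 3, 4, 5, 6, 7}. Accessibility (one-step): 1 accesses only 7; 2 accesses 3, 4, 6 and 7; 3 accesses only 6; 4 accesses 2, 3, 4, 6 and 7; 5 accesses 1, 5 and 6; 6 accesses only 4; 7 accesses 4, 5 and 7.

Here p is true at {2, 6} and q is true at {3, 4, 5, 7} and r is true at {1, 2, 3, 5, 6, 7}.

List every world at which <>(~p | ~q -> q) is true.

{1, 2, 4, 5, 6, 7}

1: successors {7}; ~p | ~q -> q there: 7:T. ✓
2: successors {3, 4, 6, 7}; ~p | ~q -> q there: 3:T, 4:T, 6:F, 7:T. ✓
3: successors {6}; ~p | ~q -> q there: 6:F. ✗
4: successors {2, 3, 4, 6, 7}; ~p | ~q -> q there: 2:F, 3:T, 4:T, 6:F, 7:T. ✓
5: successors {1, 5, 6}; ~p | ~q -> q there: 1:F, 5:T, 6:F. ✓
6: successors {4}; ~p | ~q -> q there: 4:T. ✓
7: successors {4, 5, 7}; ~p | ~q -> q there: 4:T, 5:T, 7:T. ✓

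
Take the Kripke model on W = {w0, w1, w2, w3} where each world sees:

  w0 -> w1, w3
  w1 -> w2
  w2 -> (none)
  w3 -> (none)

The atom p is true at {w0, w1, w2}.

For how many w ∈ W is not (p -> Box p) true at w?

1

w0: p -> Box p is F. ✓
w1: p -> Box p is T. ✗
w2: p -> Box p is T. ✗
w3: p -> Box p is T. ✗
Satisfying worlds: {w0}.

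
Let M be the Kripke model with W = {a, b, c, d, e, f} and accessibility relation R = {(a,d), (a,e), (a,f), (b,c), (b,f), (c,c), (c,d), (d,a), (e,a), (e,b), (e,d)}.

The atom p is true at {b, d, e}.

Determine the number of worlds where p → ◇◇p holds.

6

a: p is F, ◇◇p is T. ✓
b: p is T, ◇◇p is T. ✓
c: p is F, ◇◇p is T. ✓
d: p is T, ◇◇p is T. ✓
e: p is T, ◇◇p is T. ✓
f: p is F, ◇◇p is F. ✓
Satisfying worlds: {a, b, c, d, e, f}.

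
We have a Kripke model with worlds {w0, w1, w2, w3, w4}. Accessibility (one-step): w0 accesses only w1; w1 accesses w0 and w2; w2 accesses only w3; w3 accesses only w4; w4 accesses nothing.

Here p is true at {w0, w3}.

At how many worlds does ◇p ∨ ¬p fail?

w0: ◇p is F, ¬p is F. ✗
w1: ◇p is T, ¬p is T. ✓
w2: ◇p is T, ¬p is T. ✓
w3: ◇p is F, ¬p is F. ✗
w4: ◇p is F, ¬p is T. ✓
Satisfying worlds: {w1, w2, w4}.
So ◇p ∨ ¬p fails at the other 2 worlds.

2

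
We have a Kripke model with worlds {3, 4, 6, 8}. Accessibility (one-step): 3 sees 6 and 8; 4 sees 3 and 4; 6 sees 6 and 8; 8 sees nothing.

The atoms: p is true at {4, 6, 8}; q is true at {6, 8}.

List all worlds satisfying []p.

{3, 6, 8}

3: successors {6, 8}; p there: 6:T, 8:T. ✓
4: successors {3, 4}; p there: 3:F, 4:T. ✗
6: successors {6, 8}; p there: 6:T, 8:T. ✓
8: no successors, so []p holds vacuously. ✓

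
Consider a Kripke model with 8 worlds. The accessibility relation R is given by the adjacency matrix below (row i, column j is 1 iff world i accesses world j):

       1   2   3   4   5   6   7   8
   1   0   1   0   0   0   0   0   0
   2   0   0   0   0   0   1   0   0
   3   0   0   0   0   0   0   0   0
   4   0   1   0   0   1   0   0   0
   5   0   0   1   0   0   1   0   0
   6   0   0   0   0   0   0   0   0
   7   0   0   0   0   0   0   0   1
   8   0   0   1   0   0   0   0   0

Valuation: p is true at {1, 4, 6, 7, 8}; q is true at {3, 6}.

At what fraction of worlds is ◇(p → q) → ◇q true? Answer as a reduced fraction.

1: ◇(p → q) is T, ◇q is F. ✗
2: ◇(p → q) is T, ◇q is T. ✓
3: ◇(p → q) is F, ◇q is F. ✓
4: ◇(p → q) is T, ◇q is F. ✗
5: ◇(p → q) is T, ◇q is T. ✓
6: ◇(p → q) is F, ◇q is F. ✓
7: ◇(p → q) is F, ◇q is F. ✓
8: ◇(p → q) is T, ◇q is T. ✓
That's 6 of 8 worlds, so 6/8 = 3/4.

3/4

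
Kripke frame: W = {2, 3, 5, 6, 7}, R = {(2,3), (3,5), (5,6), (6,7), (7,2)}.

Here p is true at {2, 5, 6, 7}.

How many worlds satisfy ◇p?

4

2: successors {3}; p there: 3:F. ✗
3: successors {5}; p there: 5:T. ✓
5: successors {6}; p there: 6:T. ✓
6: successors {7}; p there: 7:T. ✓
7: successors {2}; p there: 2:T. ✓
Satisfying worlds: {3, 5, 6, 7}.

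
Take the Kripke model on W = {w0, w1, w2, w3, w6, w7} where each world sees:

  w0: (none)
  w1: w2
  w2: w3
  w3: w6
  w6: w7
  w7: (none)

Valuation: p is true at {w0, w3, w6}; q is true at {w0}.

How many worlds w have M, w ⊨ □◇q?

w0: no successors, so □◇q holds vacuously. ✓
w1: successors {w2}; ◇q there: w2:F. ✗
w2: successors {w3}; ◇q there: w3:F. ✗
w3: successors {w6}; ◇q there: w6:F. ✗
w6: successors {w7}; ◇q there: w7:F. ✗
w7: no successors, so □◇q holds vacuously. ✓
Satisfying worlds: {w0, w7}.

2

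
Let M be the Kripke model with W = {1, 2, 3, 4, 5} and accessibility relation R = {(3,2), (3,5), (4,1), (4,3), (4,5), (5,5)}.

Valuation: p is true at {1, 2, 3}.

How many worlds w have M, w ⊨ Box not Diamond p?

4

1: no successors, so Box not Diamond p holds vacuously. ✓
2: no successors, so Box not Diamond p holds vacuously. ✓
3: successors {2, 5}; not Diamond p there: 2:T, 5:T. ✓
4: successors {1, 3, 5}; not Diamond p there: 1:T, 3:F, 5:T. ✗
5: successors {5}; not Diamond p there: 5:T. ✓
Satisfying worlds: {1, 2, 3, 5}.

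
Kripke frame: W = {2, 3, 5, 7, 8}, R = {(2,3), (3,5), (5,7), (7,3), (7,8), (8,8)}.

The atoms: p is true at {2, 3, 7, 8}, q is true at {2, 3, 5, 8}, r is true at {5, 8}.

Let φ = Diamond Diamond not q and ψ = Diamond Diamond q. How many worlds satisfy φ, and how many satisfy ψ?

1 and 4

For Diamond Diamond not q:
2: successors {3}; Diamond not q there: 3:F. ✗
3: successors {5}; Diamond not q there: 5:T. ✓
5: successors {7}; Diamond not q there: 7:F. ✗
7: successors {3, 8}; Diamond not q there: 3:F, 8:F. ✗
8: successors {8}; Diamond not q there: 8:F. ✗
— 1 world.
For Diamond Diamond q:
2: successors {3}; Diamond q there: 3:T. ✓
3: successors {5}; Diamond q there: 5:F. ✗
5: successors {7}; Diamond q there: 7:T. ✓
7: successors {3, 8}; Diamond q there: 3:T, 8:T. ✓
8: successors {8}; Diamond q there: 8:T. ✓
— 4 worlds.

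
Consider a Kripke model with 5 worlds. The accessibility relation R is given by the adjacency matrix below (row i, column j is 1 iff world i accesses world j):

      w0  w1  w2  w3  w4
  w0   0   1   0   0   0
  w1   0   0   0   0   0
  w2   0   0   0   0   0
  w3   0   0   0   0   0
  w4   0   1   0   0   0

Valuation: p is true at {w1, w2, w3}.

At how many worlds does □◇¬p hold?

3

w0: successors {w1}; ◇¬p there: w1:F. ✗
w1: no successors, so □◇¬p holds vacuously. ✓
w2: no successors, so □◇¬p holds vacuously. ✓
w3: no successors, so □◇¬p holds vacuously. ✓
w4: successors {w1}; ◇¬p there: w1:F. ✗
Satisfying worlds: {w1, w2, w3}.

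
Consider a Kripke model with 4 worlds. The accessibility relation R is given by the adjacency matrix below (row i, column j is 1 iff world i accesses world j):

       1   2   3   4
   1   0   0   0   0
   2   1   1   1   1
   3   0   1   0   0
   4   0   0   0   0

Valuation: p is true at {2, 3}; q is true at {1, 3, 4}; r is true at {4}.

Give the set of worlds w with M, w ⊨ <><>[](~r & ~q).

1: no successors, so <><>[](~r & ~q) fails. ✗
2: successors {1, 2, 3, 4}; <>[](~r & ~q) there: 1:F, 2:T, 3:F, 4:F. ✓
3: successors {2}; <>[](~r & ~q) there: 2:T. ✓
4: no successors, so <><>[](~r & ~q) fails. ✗

{2, 3}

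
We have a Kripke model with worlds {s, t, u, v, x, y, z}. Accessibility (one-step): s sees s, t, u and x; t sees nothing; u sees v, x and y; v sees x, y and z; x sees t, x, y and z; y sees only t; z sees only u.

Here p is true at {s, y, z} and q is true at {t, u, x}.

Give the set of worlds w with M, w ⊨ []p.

{t}

s: successors {s, t, u, x}; p there: s:T, t:F, u:F, x:F. ✗
t: no successors, so []p holds vacuously. ✓
u: successors {v, x, y}; p there: v:F, x:F, y:T. ✗
v: successors {x, y, z}; p there: x:F, y:T, z:T. ✗
x: successors {t, x, y, z}; p there: t:F, x:F, y:T, z:T. ✗
y: successors {t}; p there: t:F. ✗
z: successors {u}; p there: u:F. ✗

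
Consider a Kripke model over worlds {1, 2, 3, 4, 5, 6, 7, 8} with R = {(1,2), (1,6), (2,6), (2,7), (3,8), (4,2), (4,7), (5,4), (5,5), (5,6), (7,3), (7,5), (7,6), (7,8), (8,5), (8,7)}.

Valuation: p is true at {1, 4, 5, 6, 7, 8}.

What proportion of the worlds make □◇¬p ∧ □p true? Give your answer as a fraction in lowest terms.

1: □◇¬p is F, □p is F. ✗
2: □◇¬p is F, □p is T. ✗
3: □◇¬p is F, □p is T. ✗
4: □◇¬p is F, □p is F. ✗
5: □◇¬p is F, □p is T. ✗
6: □◇¬p is T, □p is T. ✓
7: □◇¬p is F, □p is F. ✗
8: □◇¬p is F, □p is T. ✗
That's 1 of 8 worlds, so 1/8.

1/8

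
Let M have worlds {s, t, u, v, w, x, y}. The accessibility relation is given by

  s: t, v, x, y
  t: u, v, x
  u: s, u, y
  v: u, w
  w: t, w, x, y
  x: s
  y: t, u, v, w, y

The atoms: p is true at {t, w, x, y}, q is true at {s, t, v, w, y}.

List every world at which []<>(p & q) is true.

{u, v, x}

s: successors {t, v, x, y}; <>(p & q) there: t:F, v:T, x:F, y:T. ✗
t: successors {u, v, x}; <>(p & q) there: u:T, v:T, x:F. ✗
u: successors {s, u, y}; <>(p & q) there: s:T, u:T, y:T. ✓
v: successors {u, w}; <>(p & q) there: u:T, w:T. ✓
w: successors {t, w, x, y}; <>(p & q) there: t:F, w:T, x:F, y:T. ✗
x: successors {s}; <>(p & q) there: s:T. ✓
y: successors {t, u, v, w, y}; <>(p & q) there: t:F, u:T, v:T, w:T, y:T. ✗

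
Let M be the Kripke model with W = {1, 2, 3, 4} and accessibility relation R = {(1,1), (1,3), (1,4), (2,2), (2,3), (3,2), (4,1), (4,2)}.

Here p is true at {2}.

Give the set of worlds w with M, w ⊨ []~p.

{1}

1: successors {1, 3, 4}; ~p there: 1:T, 3:T, 4:T. ✓
2: successors {2, 3}; ~p there: 2:F, 3:T. ✗
3: successors {2}; ~p there: 2:F. ✗
4: successors {1, 2}; ~p there: 1:T, 2:F. ✗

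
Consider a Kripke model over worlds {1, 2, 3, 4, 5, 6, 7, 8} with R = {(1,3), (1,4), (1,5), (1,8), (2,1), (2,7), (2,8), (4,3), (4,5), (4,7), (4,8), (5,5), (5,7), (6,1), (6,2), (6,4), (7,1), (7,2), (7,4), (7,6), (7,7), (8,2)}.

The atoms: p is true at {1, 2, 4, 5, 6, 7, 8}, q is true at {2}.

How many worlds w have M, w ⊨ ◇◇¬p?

1: successors {3, 4, 5, 8}; ◇¬p there: 3:F, 4:T, 5:F, 8:F. ✓
2: successors {1, 7, 8}; ◇¬p there: 1:T, 7:F, 8:F. ✓
3: no successors, so ◇◇¬p fails. ✗
4: successors {3, 5, 7, 8}; ◇¬p there: 3:F, 5:F, 7:F, 8:F. ✗
5: successors {5, 7}; ◇¬p there: 5:F, 7:F. ✗
6: successors {1, 2, 4}; ◇¬p there: 1:T, 2:F, 4:T. ✓
7: successors {1, 2, 4, 6, 7}; ◇¬p there: 1:T, 2:F, 4:T, 6:F, 7:F. ✓
8: successors {2}; ◇¬p there: 2:F. ✗
Satisfying worlds: {1, 2, 6, 7}.

4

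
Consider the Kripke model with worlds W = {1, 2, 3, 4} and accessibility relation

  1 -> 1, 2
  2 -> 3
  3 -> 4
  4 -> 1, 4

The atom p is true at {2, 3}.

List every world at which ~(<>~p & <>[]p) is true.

1: <>~p & <>[]p is T. ✗
2: <>~p & <>[]p is F. ✓
3: <>~p & <>[]p is F. ✓
4: <>~p & <>[]p is F. ✓

{2, 3, 4}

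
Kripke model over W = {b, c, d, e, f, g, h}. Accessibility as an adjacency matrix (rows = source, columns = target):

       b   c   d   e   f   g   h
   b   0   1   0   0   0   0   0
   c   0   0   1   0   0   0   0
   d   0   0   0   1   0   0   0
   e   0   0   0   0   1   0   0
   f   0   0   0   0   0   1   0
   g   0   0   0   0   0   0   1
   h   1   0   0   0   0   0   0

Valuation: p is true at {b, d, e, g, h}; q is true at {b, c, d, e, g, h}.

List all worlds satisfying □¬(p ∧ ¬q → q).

b: successors {c}; ¬(p ∧ ¬q → q) there: c:F. ✗
c: successors {d}; ¬(p ∧ ¬q → q) there: d:F. ✗
d: successors {e}; ¬(p ∧ ¬q → q) there: e:F. ✗
e: successors {f}; ¬(p ∧ ¬q → q) there: f:F. ✗
f: successors {g}; ¬(p ∧ ¬q → q) there: g:F. ✗
g: successors {h}; ¬(p ∧ ¬q → q) there: h:F. ✗
h: successors {b}; ¬(p ∧ ¬q → q) there: b:F. ✗

∅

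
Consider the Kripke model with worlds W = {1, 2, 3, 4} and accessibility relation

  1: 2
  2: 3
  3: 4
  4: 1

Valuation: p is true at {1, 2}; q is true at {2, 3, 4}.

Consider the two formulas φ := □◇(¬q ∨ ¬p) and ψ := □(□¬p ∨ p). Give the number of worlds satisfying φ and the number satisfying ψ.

3 and 3

For □◇(¬q ∨ ¬p):
1: successors {2}; ◇(¬q ∨ ¬p) there: 2:T. ✓
2: successors {3}; ◇(¬q ∨ ¬p) there: 3:T. ✓
3: successors {4}; ◇(¬q ∨ ¬p) there: 4:T. ✓
4: successors {1}; ◇(¬q ∨ ¬p) there: 1:F. ✗
— 3 worlds.
For □(□¬p ∨ p):
1: successors {2}; □¬p ∨ p there: 2:T. ✓
2: successors {3}; □¬p ∨ p there: 3:T. ✓
3: successors {4}; □¬p ∨ p there: 4:F. ✗
4: successors {1}; □¬p ∨ p there: 1:T. ✓
— 3 worlds.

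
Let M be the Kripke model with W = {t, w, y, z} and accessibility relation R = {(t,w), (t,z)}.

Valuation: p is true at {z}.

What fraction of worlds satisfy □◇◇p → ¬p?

3/4

t: □◇◇p is F, ¬p is T. ✓
w: □◇◇p is T, ¬p is T. ✓
y: □◇◇p is T, ¬p is T. ✓
z: □◇◇p is T, ¬p is F. ✗
That's 3 of 4 worlds, so 3/4.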